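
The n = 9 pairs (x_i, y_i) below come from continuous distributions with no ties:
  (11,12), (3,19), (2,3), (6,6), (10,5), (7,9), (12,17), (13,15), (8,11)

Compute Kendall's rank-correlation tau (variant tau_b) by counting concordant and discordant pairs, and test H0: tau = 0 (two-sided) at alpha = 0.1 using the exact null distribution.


Step 1: Enumerate the 36 unordered pairs (i,j) with i<j and classify each by sign(x_j-x_i) * sign(y_j-y_i).
  (1,2):dx=-8,dy=+7->D; (1,3):dx=-9,dy=-9->C; (1,4):dx=-5,dy=-6->C; (1,5):dx=-1,dy=-7->C
  (1,6):dx=-4,dy=-3->C; (1,7):dx=+1,dy=+5->C; (1,8):dx=+2,dy=+3->C; (1,9):dx=-3,dy=-1->C
  (2,3):dx=-1,dy=-16->C; (2,4):dx=+3,dy=-13->D; (2,5):dx=+7,dy=-14->D; (2,6):dx=+4,dy=-10->D
  (2,7):dx=+9,dy=-2->D; (2,8):dx=+10,dy=-4->D; (2,9):dx=+5,dy=-8->D; (3,4):dx=+4,dy=+3->C
  (3,5):dx=+8,dy=+2->C; (3,6):dx=+5,dy=+6->C; (3,7):dx=+10,dy=+14->C; (3,8):dx=+11,dy=+12->C
  (3,9):dx=+6,dy=+8->C; (4,5):dx=+4,dy=-1->D; (4,6):dx=+1,dy=+3->C; (4,7):dx=+6,dy=+11->C
  (4,8):dx=+7,dy=+9->C; (4,9):dx=+2,dy=+5->C; (5,6):dx=-3,dy=+4->D; (5,7):dx=+2,dy=+12->C
  (5,8):dx=+3,dy=+10->C; (5,9):dx=-2,dy=+6->D; (6,7):dx=+5,dy=+8->C; (6,8):dx=+6,dy=+6->C
  (6,9):dx=+1,dy=+2->C; (7,8):dx=+1,dy=-2->D; (7,9):dx=-4,dy=-6->C; (8,9):dx=-5,dy=-4->C
Step 2: C = 25, D = 11, total pairs = 36.
Step 3: tau = (C - D)/(n(n-1)/2) = (25 - 11)/36 = 0.388889.
Step 4: Exact two-sided p-value (enumerate n! = 362880 permutations of y under H0): p = 0.180181.
Step 5: alpha = 0.1. fail to reject H0.

tau_b = 0.3889 (C=25, D=11), p = 0.180181, fail to reject H0.


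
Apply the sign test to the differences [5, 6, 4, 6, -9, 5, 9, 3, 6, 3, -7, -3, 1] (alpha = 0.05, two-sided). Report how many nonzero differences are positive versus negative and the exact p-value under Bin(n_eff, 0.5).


Step 1: Discard zero differences. Original n = 13; n_eff = number of nonzero differences = 13.
Nonzero differences (with sign): +5, +6, +4, +6, -9, +5, +9, +3, +6, +3, -7, -3, +1
Step 2: Count signs: positive = 10, negative = 3.
Step 3: Under H0: P(positive) = 0.5, so the number of positives S ~ Bin(13, 0.5).
Step 4: Two-sided exact p-value = sum of Bin(13,0.5) probabilities at or below the observed probability = 0.092285.
Step 5: alpha = 0.05. fail to reject H0.

n_eff = 13, pos = 10, neg = 3, p = 0.092285, fail to reject H0.


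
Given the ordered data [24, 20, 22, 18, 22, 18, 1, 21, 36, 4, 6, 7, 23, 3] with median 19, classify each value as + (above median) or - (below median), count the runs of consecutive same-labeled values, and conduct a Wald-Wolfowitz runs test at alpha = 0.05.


Step 1: Compute median = 19; label A = above, B = below.
Labels in order: AAABABBAABBBAB  (n_A = 7, n_B = 7)
Step 2: Count runs R = 8.
Step 3: Under H0 (random ordering), E[R] = 2*n_A*n_B/(n_A+n_B) + 1 = 2*7*7/14 + 1 = 8.0000.
        Var[R] = 2*n_A*n_B*(2*n_A*n_B - n_A - n_B) / ((n_A+n_B)^2 * (n_A+n_B-1)) = 8232/2548 = 3.2308.
        SD[R] = 1.7974.
Step 4: R = E[R], so z = 0 with no continuity correction.
Step 5: Two-sided p-value via normal approximation = 2*(1 - Phi(|z|)) = 1.000000.
Step 6: alpha = 0.05. fail to reject H0.

R = 8, z = 0.0000, p = 1.000000, fail to reject H0.


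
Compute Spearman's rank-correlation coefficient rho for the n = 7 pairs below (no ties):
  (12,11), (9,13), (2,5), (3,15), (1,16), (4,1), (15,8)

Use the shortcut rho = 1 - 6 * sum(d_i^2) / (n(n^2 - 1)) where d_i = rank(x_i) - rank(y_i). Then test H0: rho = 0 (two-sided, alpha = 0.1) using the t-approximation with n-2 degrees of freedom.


Step 1: Rank x and y separately (midranks; no ties here).
rank(x): 12->6, 9->5, 2->2, 3->3, 1->1, 4->4, 15->7
rank(y): 11->4, 13->5, 5->2, 15->6, 16->7, 1->1, 8->3
Step 2: d_i = R_x(i) - R_y(i); compute d_i^2.
  (6-4)^2=4, (5-5)^2=0, (2-2)^2=0, (3-6)^2=9, (1-7)^2=36, (4-1)^2=9, (7-3)^2=16
sum(d^2) = 74.
Step 3: rho = 1 - 6*74 / (7*(7^2 - 1)) = 1 - 444/336 = -0.321429.
Step 4: Under H0, t = rho * sqrt((n-2)/(1-rho^2)) = -0.7590 ~ t(5).
Step 5: Two-sided p-value from the t-distribution with 5 df = 0.482072.
Step 6: alpha = 0.1. fail to reject H0.

rho = -0.3214, p = 0.482072, fail to reject H0 at alpha = 0.1.


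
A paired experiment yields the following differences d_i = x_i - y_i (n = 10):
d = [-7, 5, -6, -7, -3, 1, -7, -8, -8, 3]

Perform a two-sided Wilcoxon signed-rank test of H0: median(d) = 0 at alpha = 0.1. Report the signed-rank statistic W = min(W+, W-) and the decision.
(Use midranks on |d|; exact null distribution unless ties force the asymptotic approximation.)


Step 1: Drop any zero differences (none here) and take |d_i|.
|d| = [7, 5, 6, 7, 3, 1, 7, 8, 8, 3]
Step 2: Midrank |d_i| (ties get averaged ranks).
ranks: |7|->7, |5|->4, |6|->5, |7|->7, |3|->2.5, |1|->1, |7|->7, |8|->9.5, |8|->9.5, |3|->2.5
Step 3: Attach original signs; sum ranks with positive sign and with negative sign.
W+ = 4 + 1 + 2.5 = 7.5
W- = 7 + 5 + 7 + 2.5 + 7 + 9.5 + 9.5 = 47.5
(Check: W+ + W- = 55 should equal n(n+1)/2 = 55.)
Step 4: Test statistic W = min(W+, W-) = 7.5.
Step 5: Ties in |d|, so use the tie-corrected normal approximation.
        E[W] = n(n+1)/4 = 10*11/4 = 27.5.
        Tie groups: |d|=3 (t=2), |d|=7 (t=3), |d|=8 (t=2); sum(t^3 - t) = 36.
        Var[W] = n(n+1)(2n+1)/24 - sum(t^3-t)/48 = 2310/24 - 36/48 = 95.5.
        z = (W - E[W]) / sqrt(Var[W]) = (7.5 - 27.5) / 9.7724 = -2.0466.
        Two-sided p = 2*Phi(z) = 0.040700.
Step 6: alpha = 0.1. reject H0.

W+ = 7.5, W- = 47.5, W = min = 7.5, p = 0.040700, reject H0.


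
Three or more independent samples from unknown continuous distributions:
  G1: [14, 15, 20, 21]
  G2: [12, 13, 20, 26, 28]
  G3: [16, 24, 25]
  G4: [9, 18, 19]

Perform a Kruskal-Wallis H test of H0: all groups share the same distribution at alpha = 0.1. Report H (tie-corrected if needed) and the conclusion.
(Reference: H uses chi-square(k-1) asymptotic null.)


Step 1: Combine all N = 15 observations and assign midranks.
sorted (value, group, rank): (9,G4,1), (12,G2,2), (13,G2,3), (14,G1,4), (15,G1,5), (16,G3,6), (18,G4,7), (19,G4,8), (20,G1,9.5), (20,G2,9.5), (21,G1,11), (24,G3,12), (25,G3,13), (26,G2,14), (28,G2,15)
Step 2: Sum ranks within each group.
R_1 = 29.5 (n_1 = 4)
R_2 = 43.5 (n_2 = 5)
R_3 = 31 (n_3 = 3)
R_4 = 16 (n_4 = 3)
Step 3: H = 12/(N(N+1)) * sum(R_i^2/n_i) - 3(N+1)
     = 12/(15*16) * (29.5^2/4 + 43.5^2/5 + 31^2/3 + 16^2/3) - 3*16
     = 0.050000 * 1001.68 - 48
     = 2.083958.
Step 4: Ties present; correction factor C = 1 - 6/(15^3 - 15) = 0.998214. Corrected H = 2.083958 / 0.998214 = 2.087686.
Step 5: Under H0, H ~ chi^2(3); p-value = 0.554408.
Step 6: alpha = 0.1. fail to reject H0.

H = 2.0877, df = 3, p = 0.554408, fail to reject H0.


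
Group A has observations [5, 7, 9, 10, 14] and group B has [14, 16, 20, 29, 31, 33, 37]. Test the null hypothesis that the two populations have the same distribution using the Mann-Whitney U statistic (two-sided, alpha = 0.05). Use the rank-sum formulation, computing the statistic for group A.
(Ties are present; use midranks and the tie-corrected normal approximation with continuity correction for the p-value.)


Step 1: Combine and sort all 12 observations; assign midranks.
sorted (value, group): (5,X), (7,X), (9,X), (10,X), (14,X), (14,Y), (16,Y), (20,Y), (29,Y), (31,Y), (33,Y), (37,Y)
ranks: 5->1, 7->2, 9->3, 10->4, 14->5.5, 14->5.5, 16->7, 20->8, 29->9, 31->10, 33->11, 37->12
Step 2: Rank sum for X: R1 = 1 + 2 + 3 + 4 + 5.5 = 15.5.
Step 3: U_X = R1 - n1(n1+1)/2 = 15.5 - 5*6/2 = 15.5 - 15 = 0.5.
       U_Y = n1*n2 - U_X = 35 - 0.5 = 34.5.
Step 4: Ties are present, so use the tie-corrected normal approximation (with continuity correction) for the p-value.
Step 5: p-value = 0.007268; compare to alpha = 0.05. reject H0.

U_X = 0.5, p = 0.007268, reject H0 at alpha = 0.05.


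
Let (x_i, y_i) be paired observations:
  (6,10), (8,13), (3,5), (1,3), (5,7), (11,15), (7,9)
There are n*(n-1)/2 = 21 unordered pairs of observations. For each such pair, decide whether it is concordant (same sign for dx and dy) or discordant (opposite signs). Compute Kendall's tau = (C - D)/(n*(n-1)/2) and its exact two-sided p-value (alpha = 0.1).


Step 1: Enumerate the 21 unordered pairs (i,j) with i<j and classify each by sign(x_j-x_i) * sign(y_j-y_i).
  (1,2):dx=+2,dy=+3->C; (1,3):dx=-3,dy=-5->C; (1,4):dx=-5,dy=-7->C; (1,5):dx=-1,dy=-3->C
  (1,6):dx=+5,dy=+5->C; (1,7):dx=+1,dy=-1->D; (2,3):dx=-5,dy=-8->C; (2,4):dx=-7,dy=-10->C
  (2,5):dx=-3,dy=-6->C; (2,6):dx=+3,dy=+2->C; (2,7):dx=-1,dy=-4->C; (3,4):dx=-2,dy=-2->C
  (3,5):dx=+2,dy=+2->C; (3,6):dx=+8,dy=+10->C; (3,7):dx=+4,dy=+4->C; (4,5):dx=+4,dy=+4->C
  (4,6):dx=+10,dy=+12->C; (4,7):dx=+6,dy=+6->C; (5,6):dx=+6,dy=+8->C; (5,7):dx=+2,dy=+2->C
  (6,7):dx=-4,dy=-6->C
Step 2: C = 20, D = 1, total pairs = 21.
Step 3: tau = (C - D)/(n(n-1)/2) = (20 - 1)/21 = 0.904762.
Step 4: Exact two-sided p-value (enumerate n! = 5040 permutations of y under H0): p = 0.002778.
Step 5: alpha = 0.1. reject H0.

tau_b = 0.9048 (C=20, D=1), p = 0.002778, reject H0.


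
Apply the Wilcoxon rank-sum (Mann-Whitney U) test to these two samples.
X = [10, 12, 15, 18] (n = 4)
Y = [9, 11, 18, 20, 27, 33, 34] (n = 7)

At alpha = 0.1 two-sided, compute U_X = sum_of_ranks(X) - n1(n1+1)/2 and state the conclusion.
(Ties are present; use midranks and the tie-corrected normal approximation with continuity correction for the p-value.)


Step 1: Combine and sort all 11 observations; assign midranks.
sorted (value, group): (9,Y), (10,X), (11,Y), (12,X), (15,X), (18,X), (18,Y), (20,Y), (27,Y), (33,Y), (34,Y)
ranks: 9->1, 10->2, 11->3, 12->4, 15->5, 18->6.5, 18->6.5, 20->8, 27->9, 33->10, 34->11
Step 2: Rank sum for X: R1 = 2 + 4 + 5 + 6.5 = 17.5.
Step 3: U_X = R1 - n1(n1+1)/2 = 17.5 - 4*5/2 = 17.5 - 10 = 7.5.
       U_Y = n1*n2 - U_X = 28 - 7.5 = 20.5.
Step 4: Ties are present, so use the tie-corrected normal approximation (with continuity correction) for the p-value.
Step 5: p-value = 0.255756; compare to alpha = 0.1. fail to reject H0.

U_X = 7.5, p = 0.255756, fail to reject H0 at alpha = 0.1.


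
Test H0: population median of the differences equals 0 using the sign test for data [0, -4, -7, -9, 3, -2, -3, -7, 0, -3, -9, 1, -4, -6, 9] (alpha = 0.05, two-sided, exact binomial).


Step 1: Discard zero differences. Original n = 15; n_eff = number of nonzero differences = 13.
Nonzero differences (with sign): -4, -7, -9, +3, -2, -3, -7, -3, -9, +1, -4, -6, +9
Step 2: Count signs: positive = 3, negative = 10.
Step 3: Under H0: P(positive) = 0.5, so the number of positives S ~ Bin(13, 0.5).
Step 4: Two-sided exact p-value = sum of Bin(13,0.5) probabilities at or below the observed probability = 0.092285.
Step 5: alpha = 0.05. fail to reject H0.

n_eff = 13, pos = 3, neg = 10, p = 0.092285, fail to reject H0.


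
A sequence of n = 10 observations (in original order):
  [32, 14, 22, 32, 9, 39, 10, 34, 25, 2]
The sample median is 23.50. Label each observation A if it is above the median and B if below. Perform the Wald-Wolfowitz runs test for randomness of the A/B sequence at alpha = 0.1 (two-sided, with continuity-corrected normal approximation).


Step 1: Compute median = 23.50; label A = above, B = below.
Labels in order: ABBABABAAB  (n_A = 5, n_B = 5)
Step 2: Count runs R = 8.
Step 3: Under H0 (random ordering), E[R] = 2*n_A*n_B/(n_A+n_B) + 1 = 2*5*5/10 + 1 = 6.0000.
        Var[R] = 2*n_A*n_B*(2*n_A*n_B - n_A - n_B) / ((n_A+n_B)^2 * (n_A+n_B-1)) = 2000/900 = 2.2222.
        SD[R] = 1.4907.
Step 4: Continuity-corrected z = (R - 0.5 - E[R]) / SD[R] = (8 - 0.5 - 6.0000) / 1.4907 = 1.0062.
Step 5: Two-sided p-value via normal approximation = 2*(1 - Phi(|z|)) = 0.314305.
Step 6: alpha = 0.1. fail to reject H0.

R = 8, z = 1.0062, p = 0.314305, fail to reject H0.


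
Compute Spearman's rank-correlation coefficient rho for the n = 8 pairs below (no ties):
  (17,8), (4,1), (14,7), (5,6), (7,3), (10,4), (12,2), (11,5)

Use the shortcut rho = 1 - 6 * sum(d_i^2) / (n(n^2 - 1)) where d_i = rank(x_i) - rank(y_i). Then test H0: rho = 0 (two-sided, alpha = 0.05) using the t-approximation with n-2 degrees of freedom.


Step 1: Rank x and y separately (midranks; no ties here).
rank(x): 17->8, 4->1, 14->7, 5->2, 7->3, 10->4, 12->6, 11->5
rank(y): 8->8, 1->1, 7->7, 6->6, 3->3, 4->4, 2->2, 5->5
Step 2: d_i = R_x(i) - R_y(i); compute d_i^2.
  (8-8)^2=0, (1-1)^2=0, (7-7)^2=0, (2-6)^2=16, (3-3)^2=0, (4-4)^2=0, (6-2)^2=16, (5-5)^2=0
sum(d^2) = 32.
Step 3: rho = 1 - 6*32 / (8*(8^2 - 1)) = 1 - 192/504 = 0.619048.
Step 4: Under H0, t = rho * sqrt((n-2)/(1-rho^2)) = 1.9308 ~ t(6).
Step 5: Two-sided p-value from the t-distribution with 6 df = 0.101733.
Step 6: alpha = 0.05. fail to reject H0.

rho = 0.6190, p = 0.101733, fail to reject H0 at alpha = 0.05.


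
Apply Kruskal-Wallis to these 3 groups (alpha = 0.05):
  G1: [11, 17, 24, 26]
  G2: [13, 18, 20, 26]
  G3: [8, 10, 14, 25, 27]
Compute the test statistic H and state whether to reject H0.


Step 1: Combine all N = 13 observations and assign midranks.
sorted (value, group, rank): (8,G3,1), (10,G3,2), (11,G1,3), (13,G2,4), (14,G3,5), (17,G1,6), (18,G2,7), (20,G2,8), (24,G1,9), (25,G3,10), (26,G1,11.5), (26,G2,11.5), (27,G3,13)
Step 2: Sum ranks within each group.
R_1 = 29.5 (n_1 = 4)
R_2 = 30.5 (n_2 = 4)
R_3 = 31 (n_3 = 5)
Step 3: H = 12/(N(N+1)) * sum(R_i^2/n_i) - 3(N+1)
     = 12/(13*14) * (29.5^2/4 + 30.5^2/4 + 31^2/5) - 3*14
     = 0.065934 * 642.325 - 42
     = 0.351099.
Step 4: Ties present; correction factor C = 1 - 6/(13^3 - 13) = 0.997253. Corrected H = 0.351099 / 0.997253 = 0.352066.
Step 5: Under H0, H ~ chi^2(2); p-value = 0.838590.
Step 6: alpha = 0.05. fail to reject H0.

H = 0.3521, df = 2, p = 0.838590, fail to reject H0.


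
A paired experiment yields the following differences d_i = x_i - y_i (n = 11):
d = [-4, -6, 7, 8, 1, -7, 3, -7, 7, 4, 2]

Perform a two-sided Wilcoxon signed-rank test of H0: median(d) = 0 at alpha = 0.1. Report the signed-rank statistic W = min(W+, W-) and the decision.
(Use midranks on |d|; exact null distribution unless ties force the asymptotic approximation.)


Step 1: Drop any zero differences (none here) and take |d_i|.
|d| = [4, 6, 7, 8, 1, 7, 3, 7, 7, 4, 2]
Step 2: Midrank |d_i| (ties get averaged ranks).
ranks: |4|->4.5, |6|->6, |7|->8.5, |8|->11, |1|->1, |7|->8.5, |3|->3, |7|->8.5, |7|->8.5, |4|->4.5, |2|->2
Step 3: Attach original signs; sum ranks with positive sign and with negative sign.
W+ = 8.5 + 11 + 1 + 3 + 8.5 + 4.5 + 2 = 38.5
W- = 4.5 + 6 + 8.5 + 8.5 = 27.5
(Check: W+ + W- = 66 should equal n(n+1)/2 = 66.)
Step 4: Test statistic W = min(W+, W-) = 27.5.
Step 5: Ties in |d|, so use the tie-corrected normal approximation.
        E[W] = n(n+1)/4 = 11*12/4 = 33.
        Tie groups: |d|=4 (t=2), |d|=7 (t=4); sum(t^3 - t) = 66.
        Var[W] = n(n+1)(2n+1)/24 - sum(t^3-t)/48 = 3036/24 - 66/48 = 125.125.
        z = (W - E[W]) / sqrt(Var[W]) = (27.5 - 33) / 11.1859 = -0.4917.
        Two-sided p = 2*Phi(z) = 0.622939.
Step 6: alpha = 0.1. fail to reject H0.

W+ = 38.5, W- = 27.5, W = min = 27.5, p = 0.622939, fail to reject H0.


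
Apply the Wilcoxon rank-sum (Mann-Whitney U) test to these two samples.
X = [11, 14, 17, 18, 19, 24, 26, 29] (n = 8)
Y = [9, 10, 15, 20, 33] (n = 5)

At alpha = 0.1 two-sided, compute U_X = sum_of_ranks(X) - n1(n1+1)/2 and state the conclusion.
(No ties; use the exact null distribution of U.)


Step 1: Combine and sort all 13 observations; assign midranks.
sorted (value, group): (9,Y), (10,Y), (11,X), (14,X), (15,Y), (17,X), (18,X), (19,X), (20,Y), (24,X), (26,X), (29,X), (33,Y)
ranks: 9->1, 10->2, 11->3, 14->4, 15->5, 17->6, 18->7, 19->8, 20->9, 24->10, 26->11, 29->12, 33->13
Step 2: Rank sum for X: R1 = 3 + 4 + 6 + 7 + 8 + 10 + 11 + 12 = 61.
Step 3: U_X = R1 - n1(n1+1)/2 = 61 - 8*9/2 = 61 - 36 = 25.
       U_Y = n1*n2 - U_X = 40 - 25 = 15.
Step 4: No ties, so the exact null distribution of U (based on enumerating the C(13,8) = 1287 equally likely rank assignments) gives the two-sided p-value.
Step 5: p-value = 0.523699; compare to alpha = 0.1. fail to reject H0.

U_X = 25, p = 0.523699, fail to reject H0 at alpha = 0.1.


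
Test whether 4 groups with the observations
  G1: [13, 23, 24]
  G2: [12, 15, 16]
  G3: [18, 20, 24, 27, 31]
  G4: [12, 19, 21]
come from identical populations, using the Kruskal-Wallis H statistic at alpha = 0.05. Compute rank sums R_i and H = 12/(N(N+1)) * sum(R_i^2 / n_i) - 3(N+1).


Step 1: Combine all N = 14 observations and assign midranks.
sorted (value, group, rank): (12,G2,1.5), (12,G4,1.5), (13,G1,3), (15,G2,4), (16,G2,5), (18,G3,6), (19,G4,7), (20,G3,8), (21,G4,9), (23,G1,10), (24,G1,11.5), (24,G3,11.5), (27,G3,13), (31,G3,14)
Step 2: Sum ranks within each group.
R_1 = 24.5 (n_1 = 3)
R_2 = 10.5 (n_2 = 3)
R_3 = 52.5 (n_3 = 5)
R_4 = 17.5 (n_4 = 3)
Step 3: H = 12/(N(N+1)) * sum(R_i^2/n_i) - 3(N+1)
     = 12/(14*15) * (24.5^2/3 + 10.5^2/3 + 52.5^2/5 + 17.5^2/3) - 3*15
     = 0.057143 * 890.167 - 45
     = 5.866667.
Step 4: Ties present; correction factor C = 1 - 12/(14^3 - 14) = 0.995604. Corrected H = 5.866667 / 0.995604 = 5.892568.
Step 5: Under H0, H ~ chi^2(3); p-value = 0.116956.
Step 6: alpha = 0.05. fail to reject H0.

H = 5.8926, df = 3, p = 0.116956, fail to reject H0.


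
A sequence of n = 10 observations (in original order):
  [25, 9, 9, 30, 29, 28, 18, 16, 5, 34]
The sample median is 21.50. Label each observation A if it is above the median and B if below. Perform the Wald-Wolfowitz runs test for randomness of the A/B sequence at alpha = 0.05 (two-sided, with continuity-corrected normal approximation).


Step 1: Compute median = 21.50; label A = above, B = below.
Labels in order: ABBAAABBBA  (n_A = 5, n_B = 5)
Step 2: Count runs R = 5.
Step 3: Under H0 (random ordering), E[R] = 2*n_A*n_B/(n_A+n_B) + 1 = 2*5*5/10 + 1 = 6.0000.
        Var[R] = 2*n_A*n_B*(2*n_A*n_B - n_A - n_B) / ((n_A+n_B)^2 * (n_A+n_B-1)) = 2000/900 = 2.2222.
        SD[R] = 1.4907.
Step 4: Continuity-corrected z = (R + 0.5 - E[R]) / SD[R] = (5 + 0.5 - 6.0000) / 1.4907 = -0.3354.
Step 5: Two-sided p-value via normal approximation = 2*(1 - Phi(|z|)) = 0.737316.
Step 6: alpha = 0.05. fail to reject H0.

R = 5, z = -0.3354, p = 0.737316, fail to reject H0.


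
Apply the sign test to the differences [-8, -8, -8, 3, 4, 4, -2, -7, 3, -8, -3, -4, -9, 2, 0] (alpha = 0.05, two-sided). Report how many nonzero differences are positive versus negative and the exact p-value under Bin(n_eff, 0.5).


Step 1: Discard zero differences. Original n = 15; n_eff = number of nonzero differences = 14.
Nonzero differences (with sign): -8, -8, -8, +3, +4, +4, -2, -7, +3, -8, -3, -4, -9, +2
Step 2: Count signs: positive = 5, negative = 9.
Step 3: Under H0: P(positive) = 0.5, so the number of positives S ~ Bin(14, 0.5).
Step 4: Two-sided exact p-value = sum of Bin(14,0.5) probabilities at or below the observed probability = 0.423950.
Step 5: alpha = 0.05. fail to reject H0.

n_eff = 14, pos = 5, neg = 9, p = 0.423950, fail to reject H0.


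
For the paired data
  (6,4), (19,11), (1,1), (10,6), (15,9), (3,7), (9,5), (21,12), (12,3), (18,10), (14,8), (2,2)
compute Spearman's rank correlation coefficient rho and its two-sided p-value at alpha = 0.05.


Step 1: Rank x and y separately (midranks; no ties here).
rank(x): 6->4, 19->11, 1->1, 10->6, 15->9, 3->3, 9->5, 21->12, 12->7, 18->10, 14->8, 2->2
rank(y): 4->4, 11->11, 1->1, 6->6, 9->9, 7->7, 5->5, 12->12, 3->3, 10->10, 8->8, 2->2
Step 2: d_i = R_x(i) - R_y(i); compute d_i^2.
  (4-4)^2=0, (11-11)^2=0, (1-1)^2=0, (6-6)^2=0, (9-9)^2=0, (3-7)^2=16, (5-5)^2=0, (12-12)^2=0, (7-3)^2=16, (10-10)^2=0, (8-8)^2=0, (2-2)^2=0
sum(d^2) = 32.
Step 3: rho = 1 - 6*32 / (12*(12^2 - 1)) = 1 - 192/1716 = 0.888112.
Step 4: Under H0, t = rho * sqrt((n-2)/(1-rho^2)) = 6.1103 ~ t(10).
Step 5: Two-sided p-value from the t-distribution with 10 df = 0.000114.
Step 6: alpha = 0.05. reject H0.

rho = 0.8881, p = 0.000114, reject H0 at alpha = 0.05.


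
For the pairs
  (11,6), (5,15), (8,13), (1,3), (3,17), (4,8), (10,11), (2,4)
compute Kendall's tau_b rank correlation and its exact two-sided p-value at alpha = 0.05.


Step 1: Enumerate the 28 unordered pairs (i,j) with i<j and classify each by sign(x_j-x_i) * sign(y_j-y_i).
  (1,2):dx=-6,dy=+9->D; (1,3):dx=-3,dy=+7->D; (1,4):dx=-10,dy=-3->C; (1,5):dx=-8,dy=+11->D
  (1,6):dx=-7,dy=+2->D; (1,7):dx=-1,dy=+5->D; (1,8):dx=-9,dy=-2->C; (2,3):dx=+3,dy=-2->D
  (2,4):dx=-4,dy=-12->C; (2,5):dx=-2,dy=+2->D; (2,6):dx=-1,dy=-7->C; (2,7):dx=+5,dy=-4->D
  (2,8):dx=-3,dy=-11->C; (3,4):dx=-7,dy=-10->C; (3,5):dx=-5,dy=+4->D; (3,6):dx=-4,dy=-5->C
  (3,7):dx=+2,dy=-2->D; (3,8):dx=-6,dy=-9->C; (4,5):dx=+2,dy=+14->C; (4,6):dx=+3,dy=+5->C
  (4,7):dx=+9,dy=+8->C; (4,8):dx=+1,dy=+1->C; (5,6):dx=+1,dy=-9->D; (5,7):dx=+7,dy=-6->D
  (5,8):dx=-1,dy=-13->C; (6,7):dx=+6,dy=+3->C; (6,8):dx=-2,dy=-4->C; (7,8):dx=-8,dy=-7->C
Step 2: C = 16, D = 12, total pairs = 28.
Step 3: tau = (C - D)/(n(n-1)/2) = (16 - 12)/28 = 0.142857.
Step 4: Exact two-sided p-value (enumerate n! = 40320 permutations of y under H0): p = 0.719544.
Step 5: alpha = 0.05. fail to reject H0.

tau_b = 0.1429 (C=16, D=12), p = 0.719544, fail to reject H0.


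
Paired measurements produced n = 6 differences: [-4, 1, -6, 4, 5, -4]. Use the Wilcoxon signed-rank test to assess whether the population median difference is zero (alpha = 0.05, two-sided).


Step 1: Drop any zero differences (none here) and take |d_i|.
|d| = [4, 1, 6, 4, 5, 4]
Step 2: Midrank |d_i| (ties get averaged ranks).
ranks: |4|->3, |1|->1, |6|->6, |4|->3, |5|->5, |4|->3
Step 3: Attach original signs; sum ranks with positive sign and with negative sign.
W+ = 1 + 3 + 5 = 9
W- = 3 + 6 + 3 = 12
(Check: W+ + W- = 21 should equal n(n+1)/2 = 21.)
Step 4: Test statistic W = min(W+, W-) = 9.
Step 5: Ties in |d|, so use the tie-corrected normal approximation.
        E[W] = n(n+1)/4 = 6*7/4 = 10.5.
        Tie groups: |d|=4 (t=3); sum(t^3 - t) = 24.
        Var[W] = n(n+1)(2n+1)/24 - sum(t^3-t)/48 = 546/24 - 24/48 = 22.25.
        z = (W - E[W]) / sqrt(Var[W]) = (9 - 10.5) / 4.7170 = -0.3180.
        Two-sided p = 2*Phi(z) = 0.750485.
Step 6: alpha = 0.05. fail to reject H0.

W+ = 9, W- = 12, W = min = 9, p = 0.750485, fail to reject H0.


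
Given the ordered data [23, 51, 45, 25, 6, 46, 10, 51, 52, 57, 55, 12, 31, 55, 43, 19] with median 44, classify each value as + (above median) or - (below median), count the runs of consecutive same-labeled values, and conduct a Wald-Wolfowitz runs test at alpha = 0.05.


Step 1: Compute median = 44; label A = above, B = below.
Labels in order: BAABBABAAAABBABB  (n_A = 8, n_B = 8)
Step 2: Count runs R = 9.
Step 3: Under H0 (random ordering), E[R] = 2*n_A*n_B/(n_A+n_B) + 1 = 2*8*8/16 + 1 = 9.0000.
        Var[R] = 2*n_A*n_B*(2*n_A*n_B - n_A - n_B) / ((n_A+n_B)^2 * (n_A+n_B-1)) = 14336/3840 = 3.7333.
        SD[R] = 1.9322.
Step 4: R = E[R], so z = 0 with no continuity correction.
Step 5: Two-sided p-value via normal approximation = 2*(1 - Phi(|z|)) = 1.000000.
Step 6: alpha = 0.05. fail to reject H0.

R = 9, z = 0.0000, p = 1.000000, fail to reject H0.


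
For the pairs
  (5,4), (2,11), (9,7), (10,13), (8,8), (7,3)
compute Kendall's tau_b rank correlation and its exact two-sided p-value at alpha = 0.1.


Step 1: Enumerate the 15 unordered pairs (i,j) with i<j and classify each by sign(x_j-x_i) * sign(y_j-y_i).
  (1,2):dx=-3,dy=+7->D; (1,3):dx=+4,dy=+3->C; (1,4):dx=+5,dy=+9->C; (1,5):dx=+3,dy=+4->C
  (1,6):dx=+2,dy=-1->D; (2,3):dx=+7,dy=-4->D; (2,4):dx=+8,dy=+2->C; (2,5):dx=+6,dy=-3->D
  (2,6):dx=+5,dy=-8->D; (3,4):dx=+1,dy=+6->C; (3,5):dx=-1,dy=+1->D; (3,6):dx=-2,dy=-4->C
  (4,5):dx=-2,dy=-5->C; (4,6):dx=-3,dy=-10->C; (5,6):dx=-1,dy=-5->C
Step 2: C = 9, D = 6, total pairs = 15.
Step 3: tau = (C - D)/(n(n-1)/2) = (9 - 6)/15 = 0.200000.
Step 4: Exact two-sided p-value (enumerate n! = 720 permutations of y under H0): p = 0.719444.
Step 5: alpha = 0.1. fail to reject H0.

tau_b = 0.2000 (C=9, D=6), p = 0.719444, fail to reject H0.


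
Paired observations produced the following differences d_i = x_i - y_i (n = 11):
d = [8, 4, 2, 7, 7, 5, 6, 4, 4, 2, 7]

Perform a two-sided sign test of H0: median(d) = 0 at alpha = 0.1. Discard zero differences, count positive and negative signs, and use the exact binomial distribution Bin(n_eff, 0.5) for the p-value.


Step 1: Discard zero differences. Original n = 11; n_eff = number of nonzero differences = 11.
Nonzero differences (with sign): +8, +4, +2, +7, +7, +5, +6, +4, +4, +2, +7
Step 2: Count signs: positive = 11, negative = 0.
Step 3: Under H0: P(positive) = 0.5, so the number of positives S ~ Bin(11, 0.5).
Step 4: Two-sided exact p-value = sum of Bin(11,0.5) probabilities at or below the observed probability = 0.000977.
Step 5: alpha = 0.1. reject H0.

n_eff = 11, pos = 11, neg = 0, p = 0.000977, reject H0.


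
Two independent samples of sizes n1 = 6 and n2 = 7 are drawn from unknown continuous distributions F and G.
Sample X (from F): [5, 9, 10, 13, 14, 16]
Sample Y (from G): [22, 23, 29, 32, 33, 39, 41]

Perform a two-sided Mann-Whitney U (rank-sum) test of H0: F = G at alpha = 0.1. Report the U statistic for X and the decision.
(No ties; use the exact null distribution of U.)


Step 1: Combine and sort all 13 observations; assign midranks.
sorted (value, group): (5,X), (9,X), (10,X), (13,X), (14,X), (16,X), (22,Y), (23,Y), (29,Y), (32,Y), (33,Y), (39,Y), (41,Y)
ranks: 5->1, 9->2, 10->3, 13->4, 14->5, 16->6, 22->7, 23->8, 29->9, 32->10, 33->11, 39->12, 41->13
Step 2: Rank sum for X: R1 = 1 + 2 + 3 + 4 + 5 + 6 = 21.
Step 3: U_X = R1 - n1(n1+1)/2 = 21 - 6*7/2 = 21 - 21 = 0.
       U_Y = n1*n2 - U_X = 42 - 0 = 42.
Step 4: No ties, so the exact null distribution of U (based on enumerating the C(13,6) = 1716 equally likely rank assignments) gives the two-sided p-value.
Step 5: p-value = 0.001166; compare to alpha = 0.1. reject H0.

U_X = 0, p = 0.001166, reject H0 at alpha = 0.1.


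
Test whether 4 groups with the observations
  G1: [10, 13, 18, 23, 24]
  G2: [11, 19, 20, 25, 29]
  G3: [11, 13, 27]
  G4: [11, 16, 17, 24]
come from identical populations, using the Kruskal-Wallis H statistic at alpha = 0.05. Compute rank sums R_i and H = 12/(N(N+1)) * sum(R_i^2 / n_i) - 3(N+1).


Step 1: Combine all N = 17 observations and assign midranks.
sorted (value, group, rank): (10,G1,1), (11,G2,3), (11,G3,3), (11,G4,3), (13,G1,5.5), (13,G3,5.5), (16,G4,7), (17,G4,8), (18,G1,9), (19,G2,10), (20,G2,11), (23,G1,12), (24,G1,13.5), (24,G4,13.5), (25,G2,15), (27,G3,16), (29,G2,17)
Step 2: Sum ranks within each group.
R_1 = 41 (n_1 = 5)
R_2 = 56 (n_2 = 5)
R_3 = 24.5 (n_3 = 3)
R_4 = 31.5 (n_4 = 4)
Step 3: H = 12/(N(N+1)) * sum(R_i^2/n_i) - 3(N+1)
     = 12/(17*18) * (41^2/5 + 56^2/5 + 24.5^2/3 + 31.5^2/4) - 3*18
     = 0.039216 * 1411.55 - 54
     = 1.354739.
Step 4: Ties present; correction factor C = 1 - 36/(17^3 - 17) = 0.992647. Corrected H = 1.354739 / 0.992647 = 1.364774.
Step 5: Under H0, H ~ chi^2(3); p-value = 0.713812.
Step 6: alpha = 0.05. fail to reject H0.

H = 1.3648, df = 3, p = 0.713812, fail to reject H0.


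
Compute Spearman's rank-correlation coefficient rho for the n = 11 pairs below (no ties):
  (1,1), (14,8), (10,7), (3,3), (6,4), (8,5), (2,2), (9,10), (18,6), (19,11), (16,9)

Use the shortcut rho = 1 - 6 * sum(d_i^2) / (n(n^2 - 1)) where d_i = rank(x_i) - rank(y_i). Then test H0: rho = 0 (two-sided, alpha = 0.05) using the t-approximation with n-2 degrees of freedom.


Step 1: Rank x and y separately (midranks; no ties here).
rank(x): 1->1, 14->8, 10->7, 3->3, 6->4, 8->5, 2->2, 9->6, 18->10, 19->11, 16->9
rank(y): 1->1, 8->8, 7->7, 3->3, 4->4, 5->5, 2->2, 10->10, 6->6, 11->11, 9->9
Step 2: d_i = R_x(i) - R_y(i); compute d_i^2.
  (1-1)^2=0, (8-8)^2=0, (7-7)^2=0, (3-3)^2=0, (4-4)^2=0, (5-5)^2=0, (2-2)^2=0, (6-10)^2=16, (10-6)^2=16, (11-11)^2=0, (9-9)^2=0
sum(d^2) = 32.
Step 3: rho = 1 - 6*32 / (11*(11^2 - 1)) = 1 - 192/1320 = 0.854545.
Step 4: Under H0, t = rho * sqrt((n-2)/(1-rho^2)) = 4.9360 ~ t(9).
Step 5: Two-sided p-value from the t-distribution with 9 df = 0.000807.
Step 6: alpha = 0.05. reject H0.

rho = 0.8545, p = 0.000807, reject H0 at alpha = 0.05.


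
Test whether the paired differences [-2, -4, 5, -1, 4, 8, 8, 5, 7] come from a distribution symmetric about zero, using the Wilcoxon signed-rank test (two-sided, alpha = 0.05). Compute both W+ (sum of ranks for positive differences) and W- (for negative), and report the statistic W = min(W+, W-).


Step 1: Drop any zero differences (none here) and take |d_i|.
|d| = [2, 4, 5, 1, 4, 8, 8, 5, 7]
Step 2: Midrank |d_i| (ties get averaged ranks).
ranks: |2|->2, |4|->3.5, |5|->5.5, |1|->1, |4|->3.5, |8|->8.5, |8|->8.5, |5|->5.5, |7|->7
Step 3: Attach original signs; sum ranks with positive sign and with negative sign.
W+ = 5.5 + 3.5 + 8.5 + 8.5 + 5.5 + 7 = 38.5
W- = 2 + 3.5 + 1 = 6.5
(Check: W+ + W- = 45 should equal n(n+1)/2 = 45.)
Step 4: Test statistic W = min(W+, W-) = 6.5.
Step 5: Ties in |d|, so use the tie-corrected normal approximation.
        E[W] = n(n+1)/4 = 9*10/4 = 22.5.
        Tie groups: |d|=4 (t=2), |d|=5 (t=2), |d|=8 (t=2); sum(t^3 - t) = 18.
        Var[W] = n(n+1)(2n+1)/24 - sum(t^3-t)/48 = 1710/24 - 18/48 = 70.875.
        z = (W - E[W]) / sqrt(Var[W]) = (6.5 - 22.5) / 8.4187 = -1.9005.
        Two-sided p = 2*Phi(z) = 0.057364.
Step 6: alpha = 0.05. fail to reject H0.

W+ = 38.5, W- = 6.5, W = min = 6.5, p = 0.057364, fail to reject H0.


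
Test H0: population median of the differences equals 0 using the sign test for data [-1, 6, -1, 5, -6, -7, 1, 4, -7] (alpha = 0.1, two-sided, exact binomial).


Step 1: Discard zero differences. Original n = 9; n_eff = number of nonzero differences = 9.
Nonzero differences (with sign): -1, +6, -1, +5, -6, -7, +1, +4, -7
Step 2: Count signs: positive = 4, negative = 5.
Step 3: Under H0: P(positive) = 0.5, so the number of positives S ~ Bin(9, 0.5).
Step 4: Two-sided exact p-value = sum of Bin(9,0.5) probabilities at or below the observed probability = 1.000000.
Step 5: alpha = 0.1. fail to reject H0.

n_eff = 9, pos = 4, neg = 5, p = 1.000000, fail to reject H0.


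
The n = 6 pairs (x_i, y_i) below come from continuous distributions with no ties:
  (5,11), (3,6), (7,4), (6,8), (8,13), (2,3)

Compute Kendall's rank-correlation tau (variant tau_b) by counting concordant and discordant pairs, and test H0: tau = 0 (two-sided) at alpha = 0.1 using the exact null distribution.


Step 1: Enumerate the 15 unordered pairs (i,j) with i<j and classify each by sign(x_j-x_i) * sign(y_j-y_i).
  (1,2):dx=-2,dy=-5->C; (1,3):dx=+2,dy=-7->D; (1,4):dx=+1,dy=-3->D; (1,5):dx=+3,dy=+2->C
  (1,6):dx=-3,dy=-8->C; (2,3):dx=+4,dy=-2->D; (2,4):dx=+3,dy=+2->C; (2,5):dx=+5,dy=+7->C
  (2,6):dx=-1,dy=-3->C; (3,4):dx=-1,dy=+4->D; (3,5):dx=+1,dy=+9->C; (3,6):dx=-5,dy=-1->C
  (4,5):dx=+2,dy=+5->C; (4,6):dx=-4,dy=-5->C; (5,6):dx=-6,dy=-10->C
Step 2: C = 11, D = 4, total pairs = 15.
Step 3: tau = (C - D)/(n(n-1)/2) = (11 - 4)/15 = 0.466667.
Step 4: Exact two-sided p-value (enumerate n! = 720 permutations of y under H0): p = 0.272222.
Step 5: alpha = 0.1. fail to reject H0.

tau_b = 0.4667 (C=11, D=4), p = 0.272222, fail to reject H0.


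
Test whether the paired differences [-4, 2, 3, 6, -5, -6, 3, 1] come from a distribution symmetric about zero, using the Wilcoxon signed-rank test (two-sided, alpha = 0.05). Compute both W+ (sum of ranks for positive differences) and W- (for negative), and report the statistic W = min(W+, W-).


Step 1: Drop any zero differences (none here) and take |d_i|.
|d| = [4, 2, 3, 6, 5, 6, 3, 1]
Step 2: Midrank |d_i| (ties get averaged ranks).
ranks: |4|->5, |2|->2, |3|->3.5, |6|->7.5, |5|->6, |6|->7.5, |3|->3.5, |1|->1
Step 3: Attach original signs; sum ranks with positive sign and with negative sign.
W+ = 2 + 3.5 + 7.5 + 3.5 + 1 = 17.5
W- = 5 + 6 + 7.5 = 18.5
(Check: W+ + W- = 36 should equal n(n+1)/2 = 36.)
Step 4: Test statistic W = min(W+, W-) = 17.5.
Step 5: Ties in |d|, so use the tie-corrected normal approximation.
        E[W] = n(n+1)/4 = 8*9/4 = 18.
        Tie groups: |d|=3 (t=2), |d|=6 (t=2); sum(t^3 - t) = 12.
        Var[W] = n(n+1)(2n+1)/24 - sum(t^3-t)/48 = 1224/24 - 12/48 = 50.75.
        z = (W - E[W]) / sqrt(Var[W]) = (17.5 - 18) / 7.1239 = -0.0702.
        Two-sided p = 2*Phi(z) = 0.944045.
Step 6: alpha = 0.05. fail to reject H0.

W+ = 17.5, W- = 18.5, W = min = 17.5, p = 0.944045, fail to reject H0.


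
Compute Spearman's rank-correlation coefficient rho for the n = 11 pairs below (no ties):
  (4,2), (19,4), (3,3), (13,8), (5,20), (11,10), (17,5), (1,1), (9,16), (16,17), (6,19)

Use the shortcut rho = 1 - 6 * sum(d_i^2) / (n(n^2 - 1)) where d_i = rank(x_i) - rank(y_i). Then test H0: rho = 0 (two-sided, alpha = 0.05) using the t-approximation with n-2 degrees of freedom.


Step 1: Rank x and y separately (midranks; no ties here).
rank(x): 4->3, 19->11, 3->2, 13->8, 5->4, 11->7, 17->10, 1->1, 9->6, 16->9, 6->5
rank(y): 2->2, 4->4, 3->3, 8->6, 20->11, 10->7, 5->5, 1->1, 16->8, 17->9, 19->10
Step 2: d_i = R_x(i) - R_y(i); compute d_i^2.
  (3-2)^2=1, (11-4)^2=49, (2-3)^2=1, (8-6)^2=4, (4-11)^2=49, (7-7)^2=0, (10-5)^2=25, (1-1)^2=0, (6-8)^2=4, (9-9)^2=0, (5-10)^2=25
sum(d^2) = 158.
Step 3: rho = 1 - 6*158 / (11*(11^2 - 1)) = 1 - 948/1320 = 0.281818.
Step 4: Under H0, t = rho * sqrt((n-2)/(1-rho^2)) = 0.8812 ~ t(9).
Step 5: Two-sided p-value from the t-distribution with 9 df = 0.401145.
Step 6: alpha = 0.05. fail to reject H0.

rho = 0.2818, p = 0.401145, fail to reject H0 at alpha = 0.05.


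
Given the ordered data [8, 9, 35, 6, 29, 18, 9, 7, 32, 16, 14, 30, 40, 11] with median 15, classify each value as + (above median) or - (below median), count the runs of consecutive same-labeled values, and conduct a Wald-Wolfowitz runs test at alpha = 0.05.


Step 1: Compute median = 15; label A = above, B = below.
Labels in order: BBABAABBAABAAB  (n_A = 7, n_B = 7)
Step 2: Count runs R = 9.
Step 3: Under H0 (random ordering), E[R] = 2*n_A*n_B/(n_A+n_B) + 1 = 2*7*7/14 + 1 = 8.0000.
        Var[R] = 2*n_A*n_B*(2*n_A*n_B - n_A - n_B) / ((n_A+n_B)^2 * (n_A+n_B-1)) = 8232/2548 = 3.2308.
        SD[R] = 1.7974.
Step 4: Continuity-corrected z = (R - 0.5 - E[R]) / SD[R] = (9 - 0.5 - 8.0000) / 1.7974 = 0.2782.
Step 5: Two-sided p-value via normal approximation = 2*(1 - Phi(|z|)) = 0.780879.
Step 6: alpha = 0.05. fail to reject H0.

R = 9, z = 0.2782, p = 0.780879, fail to reject H0.


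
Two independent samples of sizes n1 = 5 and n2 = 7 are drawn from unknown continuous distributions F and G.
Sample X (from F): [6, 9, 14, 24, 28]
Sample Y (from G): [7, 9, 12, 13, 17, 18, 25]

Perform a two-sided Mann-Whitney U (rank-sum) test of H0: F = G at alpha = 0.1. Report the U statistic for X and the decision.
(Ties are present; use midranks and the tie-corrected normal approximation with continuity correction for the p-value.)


Step 1: Combine and sort all 12 observations; assign midranks.
sorted (value, group): (6,X), (7,Y), (9,X), (9,Y), (12,Y), (13,Y), (14,X), (17,Y), (18,Y), (24,X), (25,Y), (28,X)
ranks: 6->1, 7->2, 9->3.5, 9->3.5, 12->5, 13->6, 14->7, 17->8, 18->9, 24->10, 25->11, 28->12
Step 2: Rank sum for X: R1 = 1 + 3.5 + 7 + 10 + 12 = 33.5.
Step 3: U_X = R1 - n1(n1+1)/2 = 33.5 - 5*6/2 = 33.5 - 15 = 18.5.
       U_Y = n1*n2 - U_X = 35 - 18.5 = 16.5.
Step 4: Ties are present, so use the tie-corrected normal approximation (with continuity correction) for the p-value.
Step 5: p-value = 0.935170; compare to alpha = 0.1. fail to reject H0.

U_X = 18.5, p = 0.935170, fail to reject H0 at alpha = 0.1.


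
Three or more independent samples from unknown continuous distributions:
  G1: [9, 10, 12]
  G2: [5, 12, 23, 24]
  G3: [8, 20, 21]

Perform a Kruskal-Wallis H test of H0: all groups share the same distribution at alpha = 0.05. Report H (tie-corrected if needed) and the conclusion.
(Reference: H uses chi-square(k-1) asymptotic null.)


Step 1: Combine all N = 10 observations and assign midranks.
sorted (value, group, rank): (5,G2,1), (8,G3,2), (9,G1,3), (10,G1,4), (12,G1,5.5), (12,G2,5.5), (20,G3,7), (21,G3,8), (23,G2,9), (24,G2,10)
Step 2: Sum ranks within each group.
R_1 = 12.5 (n_1 = 3)
R_2 = 25.5 (n_2 = 4)
R_3 = 17 (n_3 = 3)
Step 3: H = 12/(N(N+1)) * sum(R_i^2/n_i) - 3(N+1)
     = 12/(10*11) * (12.5^2/3 + 25.5^2/4 + 17^2/3) - 3*11
     = 0.109091 * 310.979 - 33
     = 0.925000.
Step 4: Ties present; correction factor C = 1 - 6/(10^3 - 10) = 0.993939. Corrected H = 0.925000 / 0.993939 = 0.930640.
Step 5: Under H0, H ~ chi^2(2); p-value = 0.627934.
Step 6: alpha = 0.05. fail to reject H0.

H = 0.9306, df = 2, p = 0.627934, fail to reject H0.


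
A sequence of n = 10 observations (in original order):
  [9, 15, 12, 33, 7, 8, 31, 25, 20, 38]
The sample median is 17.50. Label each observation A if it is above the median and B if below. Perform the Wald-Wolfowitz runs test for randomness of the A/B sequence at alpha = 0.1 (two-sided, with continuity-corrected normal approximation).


Step 1: Compute median = 17.50; label A = above, B = below.
Labels in order: BBBABBAAAA  (n_A = 5, n_B = 5)
Step 2: Count runs R = 4.
Step 3: Under H0 (random ordering), E[R] = 2*n_A*n_B/(n_A+n_B) + 1 = 2*5*5/10 + 1 = 6.0000.
        Var[R] = 2*n_A*n_B*(2*n_A*n_B - n_A - n_B) / ((n_A+n_B)^2 * (n_A+n_B-1)) = 2000/900 = 2.2222.
        SD[R] = 1.4907.
Step 4: Continuity-corrected z = (R + 0.5 - E[R]) / SD[R] = (4 + 0.5 - 6.0000) / 1.4907 = -1.0062.
Step 5: Two-sided p-value via normal approximation = 2*(1 - Phi(|z|)) = 0.314305.
Step 6: alpha = 0.1. fail to reject H0.

R = 4, z = -1.0062, p = 0.314305, fail to reject H0.


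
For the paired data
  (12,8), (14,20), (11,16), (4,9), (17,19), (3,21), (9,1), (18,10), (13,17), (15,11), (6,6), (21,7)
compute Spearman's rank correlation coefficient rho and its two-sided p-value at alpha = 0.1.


Step 1: Rank x and y separately (midranks; no ties here).
rank(x): 12->6, 14->8, 11->5, 4->2, 17->10, 3->1, 9->4, 18->11, 13->7, 15->9, 6->3, 21->12
rank(y): 8->4, 20->11, 16->8, 9->5, 19->10, 21->12, 1->1, 10->6, 17->9, 11->7, 6->2, 7->3
Step 2: d_i = R_x(i) - R_y(i); compute d_i^2.
  (6-4)^2=4, (8-11)^2=9, (5-8)^2=9, (2-5)^2=9, (10-10)^2=0, (1-12)^2=121, (4-1)^2=9, (11-6)^2=25, (7-9)^2=4, (9-7)^2=4, (3-2)^2=1, (12-3)^2=81
sum(d^2) = 276.
Step 3: rho = 1 - 6*276 / (12*(12^2 - 1)) = 1 - 1656/1716 = 0.034965.
Step 4: Under H0, t = rho * sqrt((n-2)/(1-rho^2)) = 0.1106 ~ t(10).
Step 5: Two-sided p-value from the t-distribution with 10 df = 0.914093.
Step 6: alpha = 0.1. fail to reject H0.

rho = 0.0350, p = 0.914093, fail to reject H0 at alpha = 0.1.


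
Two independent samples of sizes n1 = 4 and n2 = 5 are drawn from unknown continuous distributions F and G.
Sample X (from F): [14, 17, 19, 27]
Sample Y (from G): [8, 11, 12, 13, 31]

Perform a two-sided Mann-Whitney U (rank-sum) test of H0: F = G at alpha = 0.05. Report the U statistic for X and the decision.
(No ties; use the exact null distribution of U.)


Step 1: Combine and sort all 9 observations; assign midranks.
sorted (value, group): (8,Y), (11,Y), (12,Y), (13,Y), (14,X), (17,X), (19,X), (27,X), (31,Y)
ranks: 8->1, 11->2, 12->3, 13->4, 14->5, 17->6, 19->7, 27->8, 31->9
Step 2: Rank sum for X: R1 = 5 + 6 + 7 + 8 = 26.
Step 3: U_X = R1 - n1(n1+1)/2 = 26 - 4*5/2 = 26 - 10 = 16.
       U_Y = n1*n2 - U_X = 20 - 16 = 4.
Step 4: No ties, so the exact null distribution of U (based on enumerating the C(9,4) = 126 equally likely rank assignments) gives the two-sided p-value.
Step 5: p-value = 0.190476; compare to alpha = 0.05. fail to reject H0.

U_X = 16, p = 0.190476, fail to reject H0 at alpha = 0.05.


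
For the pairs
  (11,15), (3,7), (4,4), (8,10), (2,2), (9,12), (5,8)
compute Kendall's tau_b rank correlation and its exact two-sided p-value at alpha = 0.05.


Step 1: Enumerate the 21 unordered pairs (i,j) with i<j and classify each by sign(x_j-x_i) * sign(y_j-y_i).
  (1,2):dx=-8,dy=-8->C; (1,3):dx=-7,dy=-11->C; (1,4):dx=-3,dy=-5->C; (1,5):dx=-9,dy=-13->C
  (1,6):dx=-2,dy=-3->C; (1,7):dx=-6,dy=-7->C; (2,3):dx=+1,dy=-3->D; (2,4):dx=+5,dy=+3->C
  (2,5):dx=-1,dy=-5->C; (2,6):dx=+6,dy=+5->C; (2,7):dx=+2,dy=+1->C; (3,4):dx=+4,dy=+6->C
  (3,5):dx=-2,dy=-2->C; (3,6):dx=+5,dy=+8->C; (3,7):dx=+1,dy=+4->C; (4,5):dx=-6,dy=-8->C
  (4,6):dx=+1,dy=+2->C; (4,7):dx=-3,dy=-2->C; (5,6):dx=+7,dy=+10->C; (5,7):dx=+3,dy=+6->C
  (6,7):dx=-4,dy=-4->C
Step 2: C = 20, D = 1, total pairs = 21.
Step 3: tau = (C - D)/(n(n-1)/2) = (20 - 1)/21 = 0.904762.
Step 4: Exact two-sided p-value (enumerate n! = 5040 permutations of y under H0): p = 0.002778.
Step 5: alpha = 0.05. reject H0.

tau_b = 0.9048 (C=20, D=1), p = 0.002778, reject H0.
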